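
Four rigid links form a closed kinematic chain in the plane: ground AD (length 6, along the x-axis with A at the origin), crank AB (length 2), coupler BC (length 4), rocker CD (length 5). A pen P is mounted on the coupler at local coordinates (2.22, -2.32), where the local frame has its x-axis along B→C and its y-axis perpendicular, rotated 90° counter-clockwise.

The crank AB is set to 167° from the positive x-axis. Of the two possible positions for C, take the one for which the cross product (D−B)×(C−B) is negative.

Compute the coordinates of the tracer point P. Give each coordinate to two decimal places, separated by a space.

A=(0,0), D=(6.00,0)
B = A + 2.00·(cos167°, sin167°) = (-1.9487, 0.4499)
|BD| = 7.9615
circle(B,4.00) ∩ circle(D,5.00): a=3.4155, h=2.0819
  candidates: C₊=(1.5790,2.3355) cross=16.575; C₋=(1.3437,-1.8217) cross=-16.575
  mode - wants cross < 0 → take C=(1.3437,-1.8217) (cross=-16.575)
ex = (C−B)/|BC| = (0.8231,-0.5679); ey = (0.5679,0.8231)
P = B + 2.22·ex + -2.32·ey = (-1.4390,-2.7204)

-1.44 -2.72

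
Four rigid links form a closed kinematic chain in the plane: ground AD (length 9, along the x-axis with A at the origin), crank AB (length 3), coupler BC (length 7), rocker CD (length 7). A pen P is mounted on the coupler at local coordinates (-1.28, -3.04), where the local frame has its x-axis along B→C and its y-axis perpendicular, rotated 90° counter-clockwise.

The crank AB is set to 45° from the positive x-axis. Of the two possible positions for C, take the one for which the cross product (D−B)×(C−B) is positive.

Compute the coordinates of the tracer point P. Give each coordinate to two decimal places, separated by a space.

3.20 -1.00

A=(0,0), D=(9.00,0)
B = A + 3.00·(cos45°, sin45°) = (2.1213, 2.1213)
|BD| = 7.1983
circle(B,7.00) ∩ circle(D,7.00): a=3.5992, h=6.0038
  candidates: C₊=(7.3300,6.7979) cross=43.218; C₋=(3.7914,-4.6765) cross=-43.218
  mode + wants cross > 0 → take C=(7.3300,6.7979) (cross=43.218)
ex = (C−B)/|BC| = (0.7441,0.6681); ey = (-0.6681,0.7441)
P = B + -1.28·ex + -3.04·ey = (3.1998,-0.9959)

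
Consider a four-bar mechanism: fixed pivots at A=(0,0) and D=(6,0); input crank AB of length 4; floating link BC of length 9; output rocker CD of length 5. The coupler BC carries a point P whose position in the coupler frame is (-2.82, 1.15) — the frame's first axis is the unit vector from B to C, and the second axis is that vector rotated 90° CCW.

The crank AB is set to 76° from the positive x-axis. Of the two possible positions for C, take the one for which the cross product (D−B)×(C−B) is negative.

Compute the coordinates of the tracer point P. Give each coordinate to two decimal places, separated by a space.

A=(0,0), D=(6.00,0)
B = A + 4.00·(cos76°, sin76°) = (0.9677, 3.8812)
|BD| = 6.3551
circle(B,9.00) ∩ circle(D,5.00): a=7.5835, h=4.8468
  candidates: C₊=(9.9326,3.0878) cross=30.802; C₋=(4.0126,-4.5881) cross=-30.802
  mode - wants cross < 0 → take C=(4.0126,-4.5881) (cross=-30.802)
ex = (C−B)/|BC| = (0.3383,-0.9410); ey = (0.9410,0.3383)
P = B + -2.82·ex + 1.15·ey = (1.0958,6.9240)

1.10 6.92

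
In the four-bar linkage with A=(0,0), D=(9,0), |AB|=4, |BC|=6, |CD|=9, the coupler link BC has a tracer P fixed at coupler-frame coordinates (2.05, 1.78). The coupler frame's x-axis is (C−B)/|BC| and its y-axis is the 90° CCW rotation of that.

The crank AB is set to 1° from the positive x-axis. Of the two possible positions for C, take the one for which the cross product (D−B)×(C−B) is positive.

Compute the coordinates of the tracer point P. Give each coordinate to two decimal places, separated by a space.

A=(0,0), D=(9.00,0)
B = A + 4.00·(cos1°, sin1°) = (3.9994, 0.0698)
|BD| = 5.0011
circle(B,6.00) ∩ circle(D,9.00): a=-1.9985, h=5.6574
  candidates: C₊=(2.0801,5.7546) cross=28.293; C₋=(1.9221,-5.5591) cross=-28.293
  mode + wants cross > 0 → take C=(2.0801,5.7546) (cross=28.293)
ex = (C−B)/|BC| = (-0.3199,0.9475); ey = (-0.9475,-0.3199)
P = B + 2.05·ex + 1.78·ey = (1.6572,1.4427)

1.66 1.44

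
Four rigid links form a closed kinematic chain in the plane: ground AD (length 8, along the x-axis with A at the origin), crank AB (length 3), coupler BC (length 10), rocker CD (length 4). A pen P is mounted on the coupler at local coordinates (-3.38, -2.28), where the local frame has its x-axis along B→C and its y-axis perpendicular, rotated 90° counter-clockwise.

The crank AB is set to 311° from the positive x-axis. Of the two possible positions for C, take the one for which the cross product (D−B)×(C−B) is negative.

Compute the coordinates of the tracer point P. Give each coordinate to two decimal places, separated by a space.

-1.09 -4.97

A=(0,0), D=(8.00,0)
B = A + 3.00·(cos311°, sin311°) = (1.9682, -2.2641)
|BD| = 6.4428
circle(B,10.00) ∩ circle(D,4.00): a=9.7403, h=2.2641
  candidates: C₊=(10.2916,3.2785) cross=14.587; C₋=(11.8829,-0.9608) cross=-14.587
  mode - wants cross < 0 → take C=(11.8829,-0.9608) (cross=-14.587)
ex = (C−B)/|BC| = (0.9915,0.1303); ey = (-0.1303,0.9915)
P = B + -3.38·ex + -2.28·ey = (-1.0858,-4.9652)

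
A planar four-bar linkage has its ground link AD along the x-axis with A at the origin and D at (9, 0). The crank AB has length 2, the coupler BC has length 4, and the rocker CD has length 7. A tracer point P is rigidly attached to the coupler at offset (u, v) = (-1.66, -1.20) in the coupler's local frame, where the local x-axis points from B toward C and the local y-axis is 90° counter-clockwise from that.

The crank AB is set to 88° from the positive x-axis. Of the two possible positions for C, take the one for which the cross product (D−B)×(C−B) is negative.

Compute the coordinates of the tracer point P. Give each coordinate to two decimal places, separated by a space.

-1.82 2.80

A=(0,0), D=(9.00,0)
B = A + 2.00·(cos88°, sin88°) = (0.0698, 1.9988)
|BD| = 9.1512
circle(B,4.00) ∩ circle(D,7.00): a=2.7725, h=2.8832
  candidates: C₊=(3.4051,4.2068) cross=26.385; C₋=(2.1456,-1.4204) cross=-26.385
  mode - wants cross < 0 → take C=(2.1456,-1.4204) (cross=-26.385)
ex = (C−B)/|BC| = (0.5190,-0.8548); ey = (0.8548,0.5190)
P = B + -1.66·ex + -1.20·ey = (-1.8174,2.7950)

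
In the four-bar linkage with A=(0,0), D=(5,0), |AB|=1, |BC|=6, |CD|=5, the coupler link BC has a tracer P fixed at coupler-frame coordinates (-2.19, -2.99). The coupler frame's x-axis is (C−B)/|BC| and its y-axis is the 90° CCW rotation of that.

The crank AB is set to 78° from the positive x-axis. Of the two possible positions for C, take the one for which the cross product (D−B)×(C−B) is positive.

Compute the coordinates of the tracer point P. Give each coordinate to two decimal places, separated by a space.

A=(0,0), D=(5.00,0)
B = A + 1.00·(cos78°, sin78°) = (0.2079, 0.9781)
|BD| = 4.8909
circle(B,6.00) ∩ circle(D,5.00): a=3.5700, h=4.8224
  candidates: C₊=(4.6702,4.9891) cross=23.586; C₋=(2.7413,-4.4608) cross=-23.586
  mode + wants cross > 0 → take C=(4.6702,4.9891) (cross=23.586)
ex = (C−B)/|BC| = (0.7437,0.6685); ey = (-0.6685,0.7437)
P = B + -2.19·ex + -2.99·ey = (0.5780,-2.7096)

0.58 -2.71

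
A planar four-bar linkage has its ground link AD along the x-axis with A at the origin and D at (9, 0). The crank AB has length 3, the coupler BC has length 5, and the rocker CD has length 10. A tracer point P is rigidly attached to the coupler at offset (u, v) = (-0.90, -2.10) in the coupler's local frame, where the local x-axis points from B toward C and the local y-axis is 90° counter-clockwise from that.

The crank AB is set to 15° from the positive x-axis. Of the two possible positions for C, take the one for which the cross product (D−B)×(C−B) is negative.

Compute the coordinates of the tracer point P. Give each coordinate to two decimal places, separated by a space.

2.03 2.89

A=(0,0), D=(9.00,0)
B = A + 3.00·(cos15°, sin15°) = (2.8978, 0.7765)
|BD| = 6.1514
circle(B,5.00) ∩ circle(D,10.00): a=-3.0204, h=3.9846
  candidates: C₊=(0.4044,5.1104) cross=24.511; C₋=(-0.6015,-2.7950) cross=-24.511
  mode - wants cross < 0 → take C=(-0.6015,-2.7950) (cross=-24.511)
ex = (C−B)/|BC| = (-0.6998,-0.7143); ey = (0.7143,-0.6998)
P = B + -0.90·ex + -2.10·ey = (2.0276,2.8890)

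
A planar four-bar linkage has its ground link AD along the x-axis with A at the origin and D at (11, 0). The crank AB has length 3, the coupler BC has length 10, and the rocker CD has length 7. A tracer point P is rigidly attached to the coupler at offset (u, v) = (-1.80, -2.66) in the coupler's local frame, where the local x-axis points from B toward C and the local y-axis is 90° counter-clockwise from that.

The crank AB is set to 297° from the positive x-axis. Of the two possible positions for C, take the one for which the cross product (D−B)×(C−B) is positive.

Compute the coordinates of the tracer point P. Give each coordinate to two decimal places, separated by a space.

2.59 -5.64

A=(0,0), D=(11.00,0)
B = A + 3.00·(cos297°, sin297°) = (1.3620, -2.6730)
|BD| = 10.0018
circle(B,10.00) ∩ circle(D,7.00): a=7.5504, h=6.5567
  candidates: C₊=(6.8855,5.6631) cross=65.579; C₋=(10.3901,-6.9734) cross=-65.579
  mode + wants cross > 0 → take C=(6.8855,5.6631) (cross=65.579)
ex = (C−B)/|BC| = (0.5524,0.8336); ey = (-0.8336,0.5524)
P = B + -1.80·ex + -2.66·ey = (2.5851,-5.6428)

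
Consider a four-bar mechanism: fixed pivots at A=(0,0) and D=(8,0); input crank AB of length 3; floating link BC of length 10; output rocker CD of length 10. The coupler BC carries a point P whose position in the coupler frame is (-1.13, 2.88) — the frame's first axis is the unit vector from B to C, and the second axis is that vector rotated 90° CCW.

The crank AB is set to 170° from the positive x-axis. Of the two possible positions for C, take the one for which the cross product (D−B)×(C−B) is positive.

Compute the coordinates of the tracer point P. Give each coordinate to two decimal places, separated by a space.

A=(0,0), D=(8.00,0)
B = A + 3.00·(cos170°, sin170°) = (-2.9544, 0.5209)
|BD| = 10.9668
circle(B,10.00) ∩ circle(D,10.00): a=5.4834, h=8.3626
  candidates: C₊=(2.9200,8.6136) cross=91.710; C₋=(2.1256,-8.0926) cross=-91.710
  mode + wants cross > 0 → take C=(2.9200,8.6136) (cross=91.710)
ex = (C−B)/|BC| = (0.5874,0.8093); ey = (-0.8093,0.5874)
P = B + -1.13·ex + 2.88·ey = (-5.9489,1.2983)

-5.95 1.30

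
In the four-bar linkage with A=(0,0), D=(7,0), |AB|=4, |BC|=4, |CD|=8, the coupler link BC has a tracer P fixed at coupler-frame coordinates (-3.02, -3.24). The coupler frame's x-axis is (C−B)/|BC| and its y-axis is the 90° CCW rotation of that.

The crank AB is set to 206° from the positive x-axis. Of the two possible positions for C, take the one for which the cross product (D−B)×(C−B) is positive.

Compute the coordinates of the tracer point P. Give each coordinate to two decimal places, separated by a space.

-3.22 -6.17

A=(0,0), D=(7.00,0)
B = A + 4.00·(cos206°, sin206°) = (-3.5952, -1.7535)
|BD| = 10.7393
circle(B,4.00) ∩ circle(D,8.00): a=3.1349, h=2.4845
  candidates: C₊=(-0.9080,1.2095) cross=26.682; C₋=(-0.0967,-3.6928) cross=-26.682
  mode + wants cross > 0 → take C=(-0.9080,1.2095) (cross=26.682)
ex = (C−B)/|BC| = (0.6718,0.7407); ey = (-0.7407,0.6718)
P = B + -3.02·ex + -3.24·ey = (-3.2239,-6.1671)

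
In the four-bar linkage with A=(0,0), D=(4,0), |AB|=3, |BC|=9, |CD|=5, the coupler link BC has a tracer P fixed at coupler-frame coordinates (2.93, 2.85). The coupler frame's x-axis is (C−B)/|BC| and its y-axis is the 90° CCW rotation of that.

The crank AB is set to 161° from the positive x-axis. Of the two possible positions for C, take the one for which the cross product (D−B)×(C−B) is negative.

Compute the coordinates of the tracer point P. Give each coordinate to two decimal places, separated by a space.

A=(0,0), D=(4.00,0)
B = A + 3.00·(cos161°, sin161°) = (-2.8366, 0.9767)
|BD| = 6.9060
circle(B,9.00) ∩ circle(D,5.00): a=7.5074, h=4.9637
  candidates: C₊=(5.2974,4.8287) cross=34.279; C₋=(3.8934,-4.9989) cross=-34.279
  mode - wants cross < 0 → take C=(3.8934,-4.9989) (cross=-34.279)
ex = (C−B)/|BC| = (0.7478,-0.6640); ey = (0.6640,0.7478)
P = B + 2.93·ex + 2.85·ey = (1.2467,1.1625)

1.25 1.16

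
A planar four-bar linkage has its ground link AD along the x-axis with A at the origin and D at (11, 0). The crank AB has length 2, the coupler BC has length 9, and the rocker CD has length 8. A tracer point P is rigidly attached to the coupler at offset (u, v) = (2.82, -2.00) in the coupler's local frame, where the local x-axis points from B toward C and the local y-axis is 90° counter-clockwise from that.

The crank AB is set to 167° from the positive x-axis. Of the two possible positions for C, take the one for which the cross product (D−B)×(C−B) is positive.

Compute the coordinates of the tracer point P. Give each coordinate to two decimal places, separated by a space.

1.51 0.46

A=(0,0), D=(11.00,0)
B = A + 2.00·(cos167°, sin167°) = (-1.9487, 0.4499)
|BD| = 12.9566
circle(B,9.00) ∩ circle(D,8.00): a=7.1343, h=5.4865
  candidates: C₊=(5.3718,5.6853) cross=71.086; C₋=(4.9908,-5.2810) cross=-71.086
  mode + wants cross > 0 → take C=(5.3718,5.6853) (cross=71.086)
ex = (C−B)/|BC| = (0.8134,0.5817); ey = (-0.5817,0.8134)
P = B + 2.82·ex + -2.00·ey = (1.5085,0.4636)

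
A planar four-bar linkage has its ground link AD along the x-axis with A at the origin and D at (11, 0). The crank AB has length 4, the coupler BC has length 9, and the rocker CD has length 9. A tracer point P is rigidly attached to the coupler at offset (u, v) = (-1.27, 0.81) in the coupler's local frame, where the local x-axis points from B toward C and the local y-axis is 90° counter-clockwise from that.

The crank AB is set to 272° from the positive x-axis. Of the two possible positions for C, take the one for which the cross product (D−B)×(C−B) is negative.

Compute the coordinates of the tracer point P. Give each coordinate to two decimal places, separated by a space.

A=(0,0), D=(11.00,0)
B = A + 4.00·(cos272°, sin272°) = (0.1396, -3.9976)
|BD| = 11.5728
circle(B,9.00) ∩ circle(D,9.00): a=5.7864, h=6.8933
  candidates: C₊=(3.1887,4.4702) cross=79.775; C₋=(7.9509,-8.4678) cross=-79.775
  mode - wants cross < 0 → take C=(7.9509,-8.4678) (cross=-79.775)
ex = (C−B)/|BC| = (0.8679,-0.4967); ey = (0.4967,0.8679)
P = B + -1.27·ex + 0.81·ey = (-0.5604,-2.6637)

-0.56 -2.66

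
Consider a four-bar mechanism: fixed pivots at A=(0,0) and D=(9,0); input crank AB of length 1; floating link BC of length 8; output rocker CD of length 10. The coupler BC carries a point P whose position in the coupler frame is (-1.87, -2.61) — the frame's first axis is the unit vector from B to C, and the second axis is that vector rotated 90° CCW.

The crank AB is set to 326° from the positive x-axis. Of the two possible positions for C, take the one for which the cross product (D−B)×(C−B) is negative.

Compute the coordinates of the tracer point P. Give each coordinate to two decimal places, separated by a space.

A=(0,0), D=(9.00,0)
B = A + 1.00·(cos326°, sin326°) = (0.8290, -0.5592)
|BD| = 8.1901
circle(B,8.00) ∩ circle(D,10.00): a=1.8973, h=7.7718
  candidates: C₊=(2.1912,7.3240) cross=63.651; C₋=(3.2525,-8.1833) cross=-63.651
  mode - wants cross < 0 → take C=(3.2525,-8.1833) (cross=-63.651)
ex = (C−B)/|BC| = (0.3029,-0.9530); ey = (0.9530,0.3029)
P = B + -1.87·ex + -2.61·ey = (-2.2248,0.4323)

-2.22 0.43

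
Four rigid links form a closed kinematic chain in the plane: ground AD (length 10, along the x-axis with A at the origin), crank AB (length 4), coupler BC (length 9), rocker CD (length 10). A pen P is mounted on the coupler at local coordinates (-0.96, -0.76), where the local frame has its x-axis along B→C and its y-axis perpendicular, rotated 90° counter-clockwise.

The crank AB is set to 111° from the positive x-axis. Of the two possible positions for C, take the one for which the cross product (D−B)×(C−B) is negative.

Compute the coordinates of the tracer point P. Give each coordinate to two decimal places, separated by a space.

-2.45 4.42

A=(0,0), D=(10.00,0)
B = A + 4.00·(cos111°, sin111°) = (-1.4335, 3.7343)
|BD| = 12.0279
circle(B,9.00) ∩ circle(D,10.00): a=5.2241, h=7.3286
  candidates: C₊=(5.8078,9.0788) cross=88.148; C₋=(1.2571,-4.8541) cross=-88.148
  mode - wants cross < 0 → take C=(1.2571,-4.8541) (cross=-88.148)
ex = (C−B)/|BC| = (0.2990,-0.9543); ey = (0.9543,0.2990)
P = B + -0.96·ex + -0.76·ey = (-2.4457,4.4232)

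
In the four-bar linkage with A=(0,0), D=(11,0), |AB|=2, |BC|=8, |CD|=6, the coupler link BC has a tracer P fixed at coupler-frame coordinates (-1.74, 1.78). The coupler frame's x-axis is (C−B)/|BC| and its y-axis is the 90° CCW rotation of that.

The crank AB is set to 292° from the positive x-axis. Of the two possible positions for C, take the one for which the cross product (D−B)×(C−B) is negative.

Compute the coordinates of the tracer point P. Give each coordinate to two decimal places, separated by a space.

-0.09 0.49

A=(0,0), D=(11.00,0)
B = A + 2.00·(cos292°, sin292°) = (0.7492, -1.8544)
|BD| = 10.4172
circle(B,8.00) ∩ circle(D,6.00): a=6.5525, h=4.5896
  candidates: C₊=(6.3801,3.8284) cross=47.811; C₋=(8.0141,-5.2043) cross=-47.811
  mode - wants cross < 0 → take C=(8.0141,-5.2043) (cross=-47.811)
ex = (C−B)/|BC| = (0.9081,-0.4187); ey = (0.4187,0.9081)
P = B + -1.74·ex + 1.78·ey = (-0.0855,0.4907)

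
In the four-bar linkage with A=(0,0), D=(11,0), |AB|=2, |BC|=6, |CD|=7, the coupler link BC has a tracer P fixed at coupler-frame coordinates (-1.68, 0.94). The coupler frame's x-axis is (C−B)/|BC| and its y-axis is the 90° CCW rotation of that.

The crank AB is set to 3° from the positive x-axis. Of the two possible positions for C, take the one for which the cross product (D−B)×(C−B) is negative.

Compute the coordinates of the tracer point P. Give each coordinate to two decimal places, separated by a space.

A=(0,0), D=(11.00,0)
B = A + 2.00·(cos3°, sin3°) = (1.9973, 0.1047)
|BD| = 9.0033
circle(B,6.00) ∩ circle(D,7.00): a=3.7797, h=4.6598
  candidates: C₊=(5.8309,4.7202) cross=41.954; C₋=(5.7226,-4.5988) cross=-41.954
  mode - wants cross < 0 → take C=(5.7226,-4.5988) (cross=-41.954)
ex = (C−B)/|BC| = (0.6209,-0.7839); ey = (0.7839,0.6209)
P = B + -1.68·ex + 0.94·ey = (1.6910,2.0053)

1.69 2.01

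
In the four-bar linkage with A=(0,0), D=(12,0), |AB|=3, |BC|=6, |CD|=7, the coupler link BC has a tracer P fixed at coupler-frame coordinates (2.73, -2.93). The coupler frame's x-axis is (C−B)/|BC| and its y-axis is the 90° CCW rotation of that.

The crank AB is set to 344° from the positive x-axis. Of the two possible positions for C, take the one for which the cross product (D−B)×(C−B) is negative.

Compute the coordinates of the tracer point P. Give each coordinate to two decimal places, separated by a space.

2.76 -4.83

A=(0,0), D=(12.00,0)
B = A + 3.00·(cos344°, sin344°) = (2.8838, -0.8269)
|BD| = 9.1536
circle(B,6.00) ∩ circle(D,7.00): a=3.8667, h=4.5879
  candidates: C₊=(6.3202,4.0915) cross=41.996; C₋=(7.1491,-5.0467) cross=-41.996
  mode - wants cross < 0 → take C=(7.1491,-5.0467) (cross=-41.996)
ex = (C−B)/|BC| = (0.7109,-0.7033); ey = (0.7033,0.7109)
P = B + 2.73·ex + -2.93·ey = (2.7639,-4.8298)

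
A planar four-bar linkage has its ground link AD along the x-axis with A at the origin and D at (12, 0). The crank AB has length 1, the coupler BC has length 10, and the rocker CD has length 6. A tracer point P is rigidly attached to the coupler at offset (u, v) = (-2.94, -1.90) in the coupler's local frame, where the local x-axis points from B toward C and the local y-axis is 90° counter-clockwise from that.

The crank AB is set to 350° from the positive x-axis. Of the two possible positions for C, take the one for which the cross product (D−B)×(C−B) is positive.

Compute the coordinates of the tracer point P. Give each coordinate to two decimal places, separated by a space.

-0.41 -3.38

A=(0,0), D=(12.00,0)
B = A + 1.00·(cos350°, sin350°) = (0.9848, -0.1736)
|BD| = 11.0166
circle(B,10.00) ∩ circle(D,6.00): a=8.4130, h=5.4057
  candidates: C₊=(9.3116,5.3640) cross=59.552; C₋=(9.4820,-5.4461) cross=-59.552
  mode + wants cross > 0 → take C=(9.3116,5.3640) (cross=59.552)
ex = (C−B)/|BC| = (0.8327,0.5538); ey = (-0.5538,0.8327)
P = B + -2.94·ex + -1.90·ey = (-0.4111,-3.3838)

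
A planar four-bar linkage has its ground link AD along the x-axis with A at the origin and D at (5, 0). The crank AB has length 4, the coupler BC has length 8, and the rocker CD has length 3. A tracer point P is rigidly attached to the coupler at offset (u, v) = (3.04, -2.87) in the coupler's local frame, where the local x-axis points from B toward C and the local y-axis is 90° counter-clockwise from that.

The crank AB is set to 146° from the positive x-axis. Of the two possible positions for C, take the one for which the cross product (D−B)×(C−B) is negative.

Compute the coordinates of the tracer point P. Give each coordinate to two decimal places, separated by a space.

-2.50 -1.86

A=(0,0), D=(5.00,0)
B = A + 4.00·(cos146°, sin146°) = (-3.3162, 2.2368)
|BD| = 8.6117
circle(B,8.00) ∩ circle(D,3.00): a=7.4992, h=2.7861
  candidates: C₊=(4.6493,2.9794) cross=23.993; C₋=(3.2020,-2.4015) cross=-23.993
  mode - wants cross < 0 → take C=(3.2020,-2.4015) (cross=-23.993)
ex = (C−B)/|BC| = (0.8148,-0.5798); ey = (0.5798,0.8148)
P = B + 3.04·ex + -2.87·ey = (-2.5032,-1.8642)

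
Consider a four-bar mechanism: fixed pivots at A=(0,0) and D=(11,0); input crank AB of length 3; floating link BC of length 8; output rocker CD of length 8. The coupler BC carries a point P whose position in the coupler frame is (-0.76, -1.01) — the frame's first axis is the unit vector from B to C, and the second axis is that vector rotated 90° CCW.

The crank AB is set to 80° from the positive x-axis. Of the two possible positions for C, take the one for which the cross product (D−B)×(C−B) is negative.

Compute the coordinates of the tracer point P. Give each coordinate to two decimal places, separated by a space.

-0.72 3.17

A=(0,0), D=(11.00,0)
B = A + 3.00·(cos80°, sin80°) = (0.5209, 2.9544)
|BD| = 10.8876
circle(B,8.00) ∩ circle(D,8.00): a=5.4438, h=5.8622
  candidates: C₊=(7.3512,7.1194) cross=63.825; C₋=(4.1697,-4.1650) cross=-63.825
  mode - wants cross < 0 → take C=(4.1697,-4.1650) (cross=-63.825)
ex = (C−B)/|BC| = (0.4561,-0.8899); ey = (0.8899,0.4561)
P = B + -0.76·ex + -1.01·ey = (-0.7245,3.1701)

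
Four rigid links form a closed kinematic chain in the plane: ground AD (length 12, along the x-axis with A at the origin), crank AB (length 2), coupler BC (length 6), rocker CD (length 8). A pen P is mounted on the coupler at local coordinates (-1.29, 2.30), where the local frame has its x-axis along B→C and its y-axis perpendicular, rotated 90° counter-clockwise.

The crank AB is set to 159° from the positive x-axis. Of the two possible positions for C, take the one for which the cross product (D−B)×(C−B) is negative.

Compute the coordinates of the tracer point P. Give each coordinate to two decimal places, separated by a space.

A=(0,0), D=(12.00,0)
B = A + 2.00·(cos159°, sin159°) = (-1.8672, 0.7167)
|BD| = 13.8857
circle(B,6.00) ∩ circle(D,8.00): a=5.9346, h=0.8835
  candidates: C₊=(4.1051,1.2927) cross=12.267; C₋=(4.0139,-0.4719) cross=-12.267
  mode - wants cross < 0 → take C=(4.0139,-0.4719) (cross=-12.267)
ex = (C−B)/|BC| = (0.9802,-0.1981); ey = (0.1981,0.9802)
P = B + -1.29·ex + 2.30·ey = (-2.6760,3.2267)

-2.68 3.23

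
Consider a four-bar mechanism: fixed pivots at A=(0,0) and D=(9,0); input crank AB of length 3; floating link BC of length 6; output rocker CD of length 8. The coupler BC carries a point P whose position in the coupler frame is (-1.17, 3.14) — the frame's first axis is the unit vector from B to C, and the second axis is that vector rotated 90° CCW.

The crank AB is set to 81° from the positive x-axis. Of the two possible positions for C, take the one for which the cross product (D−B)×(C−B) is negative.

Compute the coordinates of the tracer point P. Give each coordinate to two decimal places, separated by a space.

A=(0,0), D=(9.00,0)
B = A + 3.00·(cos81°, sin81°) = (0.4693, 2.9631)
|BD| = 9.0306
circle(B,6.00) ∩ circle(D,8.00): a=2.9650, h=5.2162
  candidates: C₊=(4.9817,6.9176) cross=47.105; C₋=(1.5587,-2.9372) cross=-47.105
  mode - wants cross < 0 → take C=(1.5587,-2.9372) (cross=-47.105)
ex = (C−B)/|BC| = (0.1816,-0.9834); ey = (0.9834,0.1816)
P = B + -1.17·ex + 3.14·ey = (3.3447,4.6837)

3.34 4.68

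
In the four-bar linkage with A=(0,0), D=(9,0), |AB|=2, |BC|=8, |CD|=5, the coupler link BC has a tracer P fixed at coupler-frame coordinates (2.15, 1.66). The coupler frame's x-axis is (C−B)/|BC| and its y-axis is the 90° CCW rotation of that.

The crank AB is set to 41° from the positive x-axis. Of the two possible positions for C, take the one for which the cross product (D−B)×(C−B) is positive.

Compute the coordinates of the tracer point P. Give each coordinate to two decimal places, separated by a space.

2.66 3.77

A=(0,0), D=(9.00,0)
B = A + 2.00·(cos41°, sin41°) = (1.5094, 1.3121)
|BD| = 7.6046
circle(B,8.00) ∩ circle(D,5.00): a=6.3665, h=4.8443
  candidates: C₊=(8.6163,4.9853) cross=36.839; C₋=(6.9446,-4.5580) cross=-36.839
  mode + wants cross > 0 → take C=(8.6163,4.9853) (cross=36.839)
ex = (C−B)/|BC| = (0.8884,0.4591); ey = (-0.4591,0.8884)
P = B + 2.15·ex + 1.66·ey = (2.6572,3.7740)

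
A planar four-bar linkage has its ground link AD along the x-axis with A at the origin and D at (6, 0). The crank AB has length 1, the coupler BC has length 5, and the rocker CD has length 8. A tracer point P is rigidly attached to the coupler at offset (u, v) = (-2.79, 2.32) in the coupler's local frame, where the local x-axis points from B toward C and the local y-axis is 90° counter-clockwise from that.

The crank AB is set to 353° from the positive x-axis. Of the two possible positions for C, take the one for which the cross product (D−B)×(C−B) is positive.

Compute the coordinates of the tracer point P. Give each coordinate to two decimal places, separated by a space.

A=(0,0), D=(6.00,0)
B = A + 1.00·(cos353°, sin353°) = (0.9925, -0.1219)
|BD| = 5.0089
circle(B,5.00) ∩ circle(D,8.00): a=-1.3886, h=4.8033
  candidates: C₊=(-0.5125,4.6462) cross=24.060; C₋=(-0.2787,-4.9575) cross=-24.060
  mode + wants cross > 0 → take C=(-0.5125,4.6462) (cross=24.060)
ex = (C−B)/|BC| = (-0.3010,0.9536); ey = (-0.9536,-0.3010)
P = B + -2.79·ex + 2.32·ey = (-0.3801,-3.4808)

-0.38 -3.48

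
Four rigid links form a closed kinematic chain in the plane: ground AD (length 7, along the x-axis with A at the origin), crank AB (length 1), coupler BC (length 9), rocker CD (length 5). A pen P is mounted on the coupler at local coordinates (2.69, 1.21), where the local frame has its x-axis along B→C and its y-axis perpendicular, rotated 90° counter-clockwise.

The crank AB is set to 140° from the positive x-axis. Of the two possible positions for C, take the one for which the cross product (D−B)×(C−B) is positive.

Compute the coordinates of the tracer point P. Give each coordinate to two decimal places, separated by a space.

1.00 3.00

A=(0,0), D=(7.00,0)
B = A + 1.00·(cos140°, sin140°) = (-0.7660, 0.6428)
|BD| = 7.7926
circle(B,9.00) ∩ circle(D,5.00): a=7.4895, h=4.9908
  candidates: C₊=(7.1096,4.9988) cross=38.891; C₋=(6.2862,-4.9488) cross=-38.891
  mode + wants cross > 0 → take C=(7.1096,4.9988) (cross=38.891)
ex = (C−B)/|BC| = (0.8751,0.4840); ey = (-0.4840,0.8751)
P = B + 2.69·ex + 1.21·ey = (1.0022,3.0036)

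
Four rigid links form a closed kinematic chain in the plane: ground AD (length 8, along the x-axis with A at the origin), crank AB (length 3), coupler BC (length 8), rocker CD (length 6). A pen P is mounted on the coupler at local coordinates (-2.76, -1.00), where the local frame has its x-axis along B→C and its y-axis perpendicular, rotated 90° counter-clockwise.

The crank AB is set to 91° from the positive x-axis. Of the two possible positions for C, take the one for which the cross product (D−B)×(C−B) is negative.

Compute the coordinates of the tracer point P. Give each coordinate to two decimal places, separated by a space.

-2.21 4.99

A=(0,0), D=(8.00,0)
B = A + 3.00·(cos91°, sin91°) = (-0.0524, 2.9995)
|BD| = 8.5929
circle(B,8.00) ∩ circle(D,6.00): a=5.9257, h=5.3746
  candidates: C₊=(7.3767,5.9675) cross=46.183; C₋=(3.6245,-4.1055) cross=-46.183
  mode - wants cross < 0 → take C=(3.6245,-4.1055) (cross=-46.183)
ex = (C−B)/|BC| = (0.4596,-0.8881); ey = (0.8881,0.4596)
P = B + -2.76·ex + -1.00·ey = (-2.2090,4.9912)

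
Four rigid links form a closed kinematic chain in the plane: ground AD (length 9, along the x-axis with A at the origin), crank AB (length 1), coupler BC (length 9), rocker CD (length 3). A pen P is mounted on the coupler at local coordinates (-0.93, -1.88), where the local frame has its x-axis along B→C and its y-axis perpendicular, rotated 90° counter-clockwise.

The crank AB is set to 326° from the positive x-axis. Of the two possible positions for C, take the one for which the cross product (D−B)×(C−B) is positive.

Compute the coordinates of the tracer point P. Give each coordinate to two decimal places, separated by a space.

0.72 -2.65

A=(0,0), D=(9.00,0)
B = A + 1.00·(cos326°, sin326°) = (0.8290, -0.5592)
|BD| = 8.1901
circle(B,9.00) ∩ circle(D,3.00): a=8.4906, h=2.9849
  candidates: C₊=(9.0960,2.9985) cross=24.447; C₋=(9.5036,-2.9574) cross=-24.447
  mode + wants cross > 0 → take C=(9.0960,2.9985) (cross=24.447)
ex = (C−B)/|BC| = (0.9186,0.3953); ey = (-0.3953,0.9186)
P = B + -0.93·ex + -1.88·ey = (0.7179,-2.6537)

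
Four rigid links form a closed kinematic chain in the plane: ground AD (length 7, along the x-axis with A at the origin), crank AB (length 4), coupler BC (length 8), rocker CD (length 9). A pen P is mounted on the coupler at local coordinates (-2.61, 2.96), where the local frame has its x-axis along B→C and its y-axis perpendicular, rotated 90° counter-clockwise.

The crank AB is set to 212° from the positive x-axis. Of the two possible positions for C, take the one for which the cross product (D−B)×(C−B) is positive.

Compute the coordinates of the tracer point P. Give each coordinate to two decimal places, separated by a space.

-7.13 -3.38

A=(0,0), D=(7.00,0)
B = A + 4.00·(cos212°, sin212°) = (-3.3922, -2.1197)
|BD| = 10.6062
circle(B,8.00) ∩ circle(D,9.00): a=4.5017, h=6.6132
  candidates: C₊=(-0.3030,5.2598) cross=70.141; C₋=(2.3403,-7.6998) cross=-70.141
  mode + wants cross > 0 → take C=(-0.3030,5.2598) (cross=70.141)
ex = (C−B)/|BC| = (0.3861,0.9224); ey = (-0.9224,0.3861)
P = B + -2.61·ex + 2.96·ey = (-7.1304,-3.3842)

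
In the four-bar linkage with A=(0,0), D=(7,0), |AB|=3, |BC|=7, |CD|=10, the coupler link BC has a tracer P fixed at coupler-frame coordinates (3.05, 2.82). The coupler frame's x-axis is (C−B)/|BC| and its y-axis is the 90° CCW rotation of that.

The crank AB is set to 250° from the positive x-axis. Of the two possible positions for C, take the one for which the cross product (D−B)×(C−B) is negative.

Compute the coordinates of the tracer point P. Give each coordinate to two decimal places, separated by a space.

A=(0,0), D=(7.00,0)
B = A + 3.00·(cos250°, sin250°) = (-1.0261, -2.8191)
|BD| = 8.5068
circle(B,7.00) ∩ circle(D,10.00): a=1.2558, h=6.8864
  candidates: C₊=(-2.1234,4.0944) cross=58.581; C₋=(2.4409,-8.9002) cross=-58.581
  mode - wants cross < 0 → take C=(2.4409,-8.9002) (cross=-58.581)
ex = (C−B)/|BC| = (0.4953,-0.8687); ey = (0.8687,0.4953)
P = B + 3.05·ex + 2.82·ey = (2.9344,-4.0721)

2.93 -4.07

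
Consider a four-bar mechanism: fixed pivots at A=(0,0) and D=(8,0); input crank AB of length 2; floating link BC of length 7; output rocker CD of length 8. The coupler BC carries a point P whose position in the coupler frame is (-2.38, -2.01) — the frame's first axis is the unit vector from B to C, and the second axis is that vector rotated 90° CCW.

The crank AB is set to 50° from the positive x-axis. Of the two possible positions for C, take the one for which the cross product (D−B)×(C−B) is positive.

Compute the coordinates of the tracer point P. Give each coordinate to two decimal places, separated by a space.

A=(0,0), D=(8.00,0)
B = A + 2.00·(cos50°, sin50°) = (1.2856, 1.5321)
|BD| = 6.8870
circle(B,7.00) ∩ circle(D,8.00): a=2.3545, h=6.5921
  candidates: C₊=(5.0476,7.4353) cross=45.400; C₋=(2.1146,-5.4186) cross=-45.400
  mode + wants cross > 0 → take C=(5.0476,7.4353) (cross=45.400)
ex = (C−B)/|BC| = (0.5374,0.8433); ey = (-0.8433,0.5374)
P = B + -2.38·ex + -2.01·ey = (1.7016,-1.5552)

1.70 -1.56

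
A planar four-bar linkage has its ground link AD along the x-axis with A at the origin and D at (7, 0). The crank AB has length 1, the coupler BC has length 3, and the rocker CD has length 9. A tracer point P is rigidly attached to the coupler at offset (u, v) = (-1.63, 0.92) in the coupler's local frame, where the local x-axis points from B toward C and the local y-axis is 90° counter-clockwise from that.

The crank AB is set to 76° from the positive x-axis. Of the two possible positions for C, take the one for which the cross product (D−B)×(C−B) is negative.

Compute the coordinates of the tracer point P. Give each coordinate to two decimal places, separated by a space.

2.06 1.43

A=(0,0), D=(7.00,0)
B = A + 1.00·(cos76°, sin76°) = (0.2419, 0.9703)
|BD| = 6.8274
circle(B,3.00) ∩ circle(D,9.00): a=-1.8592, h=2.3544
  candidates: C₊=(-1.2638,3.5651) cross=16.075; C₋=(-1.9330,-1.0960) cross=-16.075
  mode - wants cross < 0 → take C=(-1.9330,-1.0960) (cross=-16.075)
ex = (C−B)/|BC| = (-0.7250,-0.6888); ey = (0.6888,-0.7250)
P = B + -1.63·ex + 0.92·ey = (2.0573,1.4260)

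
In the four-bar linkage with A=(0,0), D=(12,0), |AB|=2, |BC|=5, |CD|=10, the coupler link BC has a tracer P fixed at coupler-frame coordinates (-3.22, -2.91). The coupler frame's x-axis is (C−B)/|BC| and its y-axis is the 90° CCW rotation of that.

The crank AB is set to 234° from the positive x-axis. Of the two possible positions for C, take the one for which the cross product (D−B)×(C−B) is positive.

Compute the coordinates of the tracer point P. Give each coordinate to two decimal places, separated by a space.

A=(0,0), D=(12.00,0)
B = A + 2.00·(cos234°, sin234°) = (-1.1756, -1.6180)
|BD| = 13.2746
circle(B,5.00) ∩ circle(D,10.00): a=3.8123, h=3.2352
  candidates: C₊=(2.2140,2.0577) cross=42.945; C₋=(3.0027,-4.3644) cross=-42.945
  mode + wants cross > 0 → take C=(2.2140,2.0577) (cross=42.945)
ex = (C−B)/|BC| = (0.6779,0.7351); ey = (-0.7351,0.6779)
P = B + -3.22·ex + -2.91·ey = (-1.2192,-5.9579)

-1.22 -5.96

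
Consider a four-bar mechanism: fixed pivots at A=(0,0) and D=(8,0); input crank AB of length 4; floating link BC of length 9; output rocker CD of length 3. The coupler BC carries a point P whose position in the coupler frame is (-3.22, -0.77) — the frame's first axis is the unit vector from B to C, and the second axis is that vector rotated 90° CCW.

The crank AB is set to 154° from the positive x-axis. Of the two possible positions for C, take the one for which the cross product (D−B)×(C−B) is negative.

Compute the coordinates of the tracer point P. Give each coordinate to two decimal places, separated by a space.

A=(0,0), D=(8.00,0)
B = A + 4.00·(cos154°, sin154°) = (-3.5952, 1.7535)
|BD| = 11.7270
circle(B,9.00) ∩ circle(D,3.00): a=8.9333, h=1.0933
  candidates: C₊=(5.4012,1.4988) cross=12.822; C₋=(5.0743,-0.6633) cross=-12.822
  mode - wants cross < 0 → take C=(5.0743,-0.6633) (cross=-12.822)
ex = (C−B)/|BC| = (0.9633,-0.2685); ey = (0.2685,0.9633)
P = B + -3.22·ex + -0.77·ey = (-6.9037,1.8764)

-6.90 1.88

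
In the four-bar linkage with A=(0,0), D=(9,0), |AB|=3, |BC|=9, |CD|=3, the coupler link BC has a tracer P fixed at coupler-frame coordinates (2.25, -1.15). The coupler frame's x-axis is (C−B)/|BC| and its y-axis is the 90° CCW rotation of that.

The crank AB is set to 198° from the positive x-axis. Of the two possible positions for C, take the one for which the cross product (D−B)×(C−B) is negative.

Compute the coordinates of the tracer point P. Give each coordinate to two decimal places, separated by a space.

-0.60 -2.08

A=(0,0), D=(9.00,0)
B = A + 3.00·(cos198°, sin198°) = (-2.8532, -0.9271)
|BD| = 11.8894
circle(B,9.00) ∩ circle(D,3.00): a=8.9726, h=0.7018
  candidates: C₊=(6.0374,0.4722) cross=8.343; C₋=(6.1468,-0.9271) cross=-8.343
  mode - wants cross < 0 → take C=(6.1468,-0.9271) (cross=-8.343)
ex = (C−B)/|BC| = (1.0000,-0.0000); ey = (0.0000,1.0000)
P = B + 2.25·ex + -1.15·ey = (-0.6032,-2.0771)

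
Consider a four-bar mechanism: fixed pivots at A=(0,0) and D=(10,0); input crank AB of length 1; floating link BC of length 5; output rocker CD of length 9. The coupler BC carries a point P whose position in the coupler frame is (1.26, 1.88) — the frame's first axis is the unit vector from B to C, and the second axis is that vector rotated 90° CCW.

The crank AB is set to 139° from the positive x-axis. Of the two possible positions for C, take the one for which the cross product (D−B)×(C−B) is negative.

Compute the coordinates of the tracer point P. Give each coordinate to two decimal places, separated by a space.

1.50 0.52

A=(0,0), D=(10.00,0)
B = A + 1.00·(cos139°, sin139°) = (-0.7547, 0.6561)
|BD| = 10.7747
circle(B,5.00) ∩ circle(D,9.00): a=2.7887, h=4.1501
  candidates: C₊=(2.2815,4.6287) cross=44.716; C₋=(1.7761,-3.6561) cross=-44.716
  mode - wants cross < 0 → take C=(1.7761,-3.6561) (cross=-44.716)
ex = (C−B)/|BC| = (0.5062,-0.8624); ey = (0.8624,0.5062)
P = B + 1.26·ex + 1.88·ey = (1.5044,0.5210)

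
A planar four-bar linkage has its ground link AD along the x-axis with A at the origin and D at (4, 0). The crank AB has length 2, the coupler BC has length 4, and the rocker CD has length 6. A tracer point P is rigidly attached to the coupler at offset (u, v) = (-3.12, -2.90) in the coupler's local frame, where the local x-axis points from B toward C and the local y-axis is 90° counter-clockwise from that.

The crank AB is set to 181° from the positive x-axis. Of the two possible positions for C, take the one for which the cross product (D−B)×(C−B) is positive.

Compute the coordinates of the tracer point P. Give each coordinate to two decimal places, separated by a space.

-0.28 -3.93

A=(0,0), D=(4.00,0)
B = A + 2.00·(cos181°, sin181°) = (-1.9997, -0.0349)
|BD| = 5.9998
circle(B,4.00) ∩ circle(D,6.00): a=1.3332, h=3.7713
  candidates: C₊=(-0.6885,3.7441) cross=22.627; C₋=(-0.6446,-3.7984) cross=-22.627
  mode + wants cross > 0 → take C=(-0.6885,3.7441) (cross=22.627)
ex = (C−B)/|BC| = (0.3278,0.9447); ey = (-0.9447,0.3278)
P = B + -3.12·ex + -2.90·ey = (-0.2827,-3.9331)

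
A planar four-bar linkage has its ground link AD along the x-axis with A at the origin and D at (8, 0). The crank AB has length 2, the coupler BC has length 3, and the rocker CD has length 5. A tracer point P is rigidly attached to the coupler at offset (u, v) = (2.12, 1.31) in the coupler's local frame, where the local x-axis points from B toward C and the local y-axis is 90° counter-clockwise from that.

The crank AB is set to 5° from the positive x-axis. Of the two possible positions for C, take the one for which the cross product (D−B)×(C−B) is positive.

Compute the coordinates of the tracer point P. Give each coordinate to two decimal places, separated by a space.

2.16 2.66

A=(0,0), D=(8.00,0)
B = A + 2.00·(cos5°, sin5°) = (1.9924, 0.1743)
|BD| = 6.0101
circle(B,3.00) ∩ circle(D,5.00): a=1.6740, h=2.4895
  candidates: C₊=(3.7379,2.6142) cross=14.962; C₋=(3.5935,-2.3627) cross=-14.962
  mode + wants cross > 0 → take C=(3.7379,2.6142) (cross=14.962)
ex = (C−B)/|BC| = (0.5818,0.8133); ey = (-0.8133,0.5818)
P = B + 2.12·ex + 1.31·ey = (2.1604,2.6607)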